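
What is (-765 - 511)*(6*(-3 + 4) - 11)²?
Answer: -31900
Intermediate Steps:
(-765 - 511)*(6*(-3 + 4) - 11)² = -1276*(6*1 - 11)² = -1276*(6 - 11)² = -1276*(-5)² = -1276*25 = -31900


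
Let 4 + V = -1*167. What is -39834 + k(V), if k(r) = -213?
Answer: -40047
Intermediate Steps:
V = -171 (V = -4 - 1*167 = -4 - 167 = -171)
-39834 + k(V) = -39834 - 213 = -40047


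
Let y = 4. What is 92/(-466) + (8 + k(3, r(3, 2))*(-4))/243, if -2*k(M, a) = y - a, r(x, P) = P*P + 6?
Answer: -12110/56619 ≈ -0.21389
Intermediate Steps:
r(x, P) = 6 + P² (r(x, P) = P² + 6 = 6 + P²)
k(M, a) = -2 + a/2 (k(M, a) = -(4 - a)/2 = -2 + a/2)
92/(-466) + (8 + k(3, r(3, 2))*(-4))/243 = 92/(-466) + (8 + (-2 + (6 + 2²)/2)*(-4))/243 = 92*(-1/466) + (8 + (-2 + (6 + 4)/2)*(-4))*(1/243) = -46/233 + (8 + (-2 + (½)*10)*(-4))*(1/243) = -46/233 + (8 + (-2 + 5)*(-4))*(1/243) = -46/233 + (8 + 3*(-4))*(1/243) = -46/233 + (8 - 12)*(1/243) = -46/233 - 4*1/243 = -46/233 - 4/243 = -12110/56619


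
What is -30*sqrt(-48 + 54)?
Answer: -30*sqrt(6) ≈ -73.485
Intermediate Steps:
-30*sqrt(-48 + 54) = -30*sqrt(6)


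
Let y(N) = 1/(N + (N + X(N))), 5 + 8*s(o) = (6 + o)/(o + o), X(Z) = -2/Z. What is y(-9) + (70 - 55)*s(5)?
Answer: -1179/160 ≈ -7.3688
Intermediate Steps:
s(o) = -5/8 + (6 + o)/(16*o) (s(o) = -5/8 + ((6 + o)/(o + o))/8 = -5/8 + ((6 + o)/((2*o)))/8 = -5/8 + ((6 + o)*(1/(2*o)))/8 = -5/8 + ((6 + o)/(2*o))/8 = -5/8 + (6 + o)/(16*o))
y(N) = 1/(-2/N + 2*N) (y(N) = 1/(N + (N - 2/N)) = 1/(-2/N + 2*N))
y(-9) + (70 - 55)*s(5) = (½)*(-9)/(-1 + (-9)²) + (70 - 55)*((3/16)*(2 - 3*5)/5) = (½)*(-9)/(-1 + 81) + 15*((3/16)*(⅕)*(2 - 15)) = (½)*(-9)/80 + 15*((3/16)*(⅕)*(-13)) = (½)*(-9)*(1/80) + 15*(-39/80) = -9/160 - 117/16 = -1179/160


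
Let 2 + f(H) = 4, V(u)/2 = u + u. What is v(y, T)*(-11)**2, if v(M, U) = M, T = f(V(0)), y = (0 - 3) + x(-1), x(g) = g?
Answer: -484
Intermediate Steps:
V(u) = 4*u (V(u) = 2*(u + u) = 2*(2*u) = 4*u)
f(H) = 2 (f(H) = -2 + 4 = 2)
y = -4 (y = (0 - 3) - 1 = -3 - 1 = -4)
T = 2
v(y, T)*(-11)**2 = -4*(-11)**2 = -4*121 = -484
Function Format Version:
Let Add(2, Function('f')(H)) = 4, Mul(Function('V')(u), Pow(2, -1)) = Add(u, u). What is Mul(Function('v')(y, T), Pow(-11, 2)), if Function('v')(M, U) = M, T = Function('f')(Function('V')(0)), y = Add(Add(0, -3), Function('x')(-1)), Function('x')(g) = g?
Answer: -484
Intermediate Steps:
Function('V')(u) = Mul(4, u) (Function('V')(u) = Mul(2, Add(u, u)) = Mul(2, Mul(2, u)) = Mul(4, u))
Function('f')(H) = 2 (Function('f')(H) = Add(-2, 4) = 2)
y = -4 (y = Add(Add(0, -3), -1) = Add(-3, -1) = -4)
T = 2
Mul(Function('v')(y, T), Pow(-11, 2)) = Mul(-4, Pow(-11, 2)) = Mul(-4, 121) = -484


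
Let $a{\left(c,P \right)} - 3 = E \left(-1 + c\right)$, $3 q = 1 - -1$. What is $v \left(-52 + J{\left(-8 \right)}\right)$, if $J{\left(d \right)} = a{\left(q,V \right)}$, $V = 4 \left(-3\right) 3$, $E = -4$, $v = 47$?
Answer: $- \frac{6721}{3} \approx -2240.3$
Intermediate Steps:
$q = \frac{2}{3}$ ($q = \frac{1 - -1}{3} = \frac{1 + 1}{3} = \frac{1}{3} \cdot 2 = \frac{2}{3} \approx 0.66667$)
$V = -36$ ($V = \left(-12\right) 3 = -36$)
$a{\left(c,P \right)} = 7 - 4 c$ ($a{\left(c,P \right)} = 3 - 4 \left(-1 + c\right) = 3 - \left(-4 + 4 c\right) = 7 - 4 c$)
$J{\left(d \right)} = \frac{13}{3}$ ($J{\left(d \right)} = 7 - \frac{8}{3} = \frac{13}{3}$)
$v \left(-52 + J{\left(-8 \right)}\right) = 47 \left(-52 + \frac{13}{3}\right) = 47 \left(- \frac{143}{3}\right) = - \frac{6721}{3}$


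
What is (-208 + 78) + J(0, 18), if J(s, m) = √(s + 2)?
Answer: -130 + √2 ≈ -128.59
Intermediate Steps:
J(s, m) = √(2 + s)
(-208 + 78) + J(0, 18) = (-208 + 78) + √(2 + 0) = -130 + √2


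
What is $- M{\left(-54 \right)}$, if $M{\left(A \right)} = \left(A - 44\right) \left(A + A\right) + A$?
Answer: $-10530$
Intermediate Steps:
$M{\left(A \right)} = A + 2 A \left(-44 + A\right)$ ($M{\left(A \right)} = \left(-44 + A\right) 2 A + A = 2 A \left(-44 + A\right) + A = A + 2 A \left(-44 + A\right)$)
$- M{\left(-54 \right)} = - \left(-54\right) \left(-87 + 2 \left(-54\right)\right) = - \left(-54\right) \left(-87 - 108\right) = - \left(-54\right) \left(-195\right) = \left(-1\right) 10530 = -10530$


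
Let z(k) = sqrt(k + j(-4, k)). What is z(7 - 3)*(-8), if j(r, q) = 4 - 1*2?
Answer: -8*sqrt(6) ≈ -19.596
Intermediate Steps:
j(r, q) = 2 (j(r, q) = 4 - 2 = 2)
z(k) = sqrt(2 + k) (z(k) = sqrt(k + 2) = sqrt(2 + k))
z(7 - 3)*(-8) = sqrt(2 + (7 - 3))*(-8) = sqrt(2 + 4)*(-8) = sqrt(6)*(-8) = -8*sqrt(6)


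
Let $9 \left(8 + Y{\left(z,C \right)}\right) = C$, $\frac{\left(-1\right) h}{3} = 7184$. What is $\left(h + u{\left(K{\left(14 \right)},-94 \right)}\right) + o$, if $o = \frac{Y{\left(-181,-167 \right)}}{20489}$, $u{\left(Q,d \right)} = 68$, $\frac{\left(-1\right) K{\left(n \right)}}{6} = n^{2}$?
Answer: $- \frac{3961671323}{184401} \approx -21484.0$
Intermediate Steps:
$h = -21552$ ($h = \left(-3\right) 7184 = -21552$)
$Y{\left(z,C \right)} = -8 + \frac{C}{9}$
$K{\left(n \right)} = - 6 n^{2}$
$o = - \frac{239}{184401}$ ($o = \frac{-8 + \frac{1}{9} \left(-167\right)}{20489} = \left(-8 - \frac{167}{9}\right) \frac{1}{20489} = \left(- \frac{239}{9}\right) \frac{1}{20489} = - \frac{239}{184401} \approx -0.0012961$)
$\left(h + u{\left(K{\left(14 \right)},-94 \right)}\right) + o = \left(-21552 + 68\right) - \frac{239}{184401} = -21484 - \frac{239}{184401} = - \frac{3961671323}{184401}$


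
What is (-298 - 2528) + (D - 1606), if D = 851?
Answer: -3581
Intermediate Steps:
(-298 - 2528) + (D - 1606) = (-298 - 2528) + (851 - 1606) = -2826 - 755 = -3581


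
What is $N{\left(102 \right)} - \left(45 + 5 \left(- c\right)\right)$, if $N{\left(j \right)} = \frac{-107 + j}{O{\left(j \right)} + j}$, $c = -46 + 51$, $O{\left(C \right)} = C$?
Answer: $- \frac{4085}{204} \approx -20.025$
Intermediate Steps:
$c = 5$
$N{\left(j \right)} = \frac{-107 + j}{2 j}$ ($N{\left(j \right)} = \frac{-107 + j}{j + j} = \frac{-107 + j}{2 j}$)
$N{\left(102 \right)} - \left(45 + 5 \left(- c\right)\right) = \frac{-107 + 102}{2 \cdot 102} - \left(45 + 5 \left(\left(-1\right) 5\right)\right) = \frac{1}{2} \cdot \frac{1}{102} \left(-5\right) - 20 = - \frac{5}{204} + \left(25 - 45\right) = - \frac{5}{204} - 20 = - \frac{4085}{204}$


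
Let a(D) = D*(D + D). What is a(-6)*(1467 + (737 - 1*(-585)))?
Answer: 200808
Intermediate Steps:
a(D) = 2*D² (a(D) = D*(2*D) = 2*D²)
a(-6)*(1467 + (737 - 1*(-585))) = (2*(-6)²)*(1467 + (737 - 1*(-585))) = (2*36)*(1467 + (737 + 585)) = 72*(1467 + 1322) = 72*2789 = 200808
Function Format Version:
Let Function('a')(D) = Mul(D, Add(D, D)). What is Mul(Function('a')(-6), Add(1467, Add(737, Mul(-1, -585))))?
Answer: 200808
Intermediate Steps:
Function('a')(D) = Mul(2, Pow(D, 2)) (Function('a')(D) = Mul(D, Mul(2, D)) = Mul(2, Pow(D, 2)))
Mul(Function('a')(-6), Add(1467, Add(737, Mul(-1, -585)))) = Mul(Mul(2, Pow(-6, 2)), Add(1467, Add(737, Mul(-1, -585)))) = Mul(Mul(2, 36), Add(1467, Add(737, 585))) = Mul(72, Add(1467, 1322)) = Mul(72, 2789) = 200808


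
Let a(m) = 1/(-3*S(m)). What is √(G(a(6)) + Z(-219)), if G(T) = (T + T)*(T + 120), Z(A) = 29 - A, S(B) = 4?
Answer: √32834/12 ≈ 15.100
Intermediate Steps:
a(m) = -1/12 (a(m) = 1/(-3*4) = 1/(-12) = -1/12)
G(T) = 2*T*(120 + T) (G(T) = (2*T)*(120 + T) = 2*T*(120 + T))
√(G(a(6)) + Z(-219)) = √(2*(-1/12)*(120 - 1/12) + (29 - 1*(-219))) = √(2*(-1/12)*(1439/12) + (29 + 219)) = √(-1439/72 + 248) = √(16417/72) = √32834/12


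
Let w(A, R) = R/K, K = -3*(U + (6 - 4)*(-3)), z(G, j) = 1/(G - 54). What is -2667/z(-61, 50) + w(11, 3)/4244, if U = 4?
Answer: 2603312041/8488 ≈ 3.0671e+5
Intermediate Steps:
z(G, j) = 1/(-54 + G)
K = 6 (K = -3*(4 + (6 - 4)*(-3)) = -3*(4 + 2*(-3)) = -3*(4 - 6) = -3*(-2) = 6)
w(A, R) = R/6
-2667/z(-61, 50) + w(11, 3)/4244 = -2667/(1/(-54 - 61)) + ((⅙)*3)/4244 = -2667/(1/(-115)) + (½)*(1/4244) = -2667/(-1/115) + 1/8488 = -2667*(-115) + 1/8488 = 306705 + 1/8488 = 2603312041/8488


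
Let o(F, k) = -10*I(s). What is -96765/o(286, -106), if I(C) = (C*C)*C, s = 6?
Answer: 6451/144 ≈ 44.799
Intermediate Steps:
I(C) = C³ (I(C) = C²*C = C³)
o(F, k) = -2160 (o(F, k) = -10*6³ = -10*216 = -2160)
-96765/o(286, -106) = -96765/(-2160) = -96765*(-1/2160) = 6451/144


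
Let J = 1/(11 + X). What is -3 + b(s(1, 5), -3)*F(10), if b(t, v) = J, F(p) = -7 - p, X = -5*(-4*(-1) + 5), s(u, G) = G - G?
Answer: -5/2 ≈ -2.5000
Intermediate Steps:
s(u, G) = 0
X = -45 (X = -5*(4 + 5) = -5*9 = -45)
J = -1/34 (J = 1/(11 - 45) = 1/(-34) = -1/34 ≈ -0.029412)
b(t, v) = -1/34
-3 + b(s(1, 5), -3)*F(10) = -3 - (-7 - 1*10)/34 = -3 - (-7 - 10)/34 = -3 - 1/34*(-17) = -3 + 1/2 = -5/2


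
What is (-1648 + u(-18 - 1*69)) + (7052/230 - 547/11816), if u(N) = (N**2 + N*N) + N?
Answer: 18254132831/1358840 ≈ 13434.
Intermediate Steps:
u(N) = N + 2*N**2 (u(N) = (N**2 + N**2) + N = 2*N**2 + N = N + 2*N**2)
(-1648 + u(-18 - 1*69)) + (7052/230 - 547/11816) = (-1648 + (-18 - 1*69)*(1 + 2*(-18 - 1*69))) + (7052/230 - 547/11816) = (-1648 + (-18 - 69)*(1 + 2*(-18 - 69))) + (7052*(1/230) - 547*1/11816) = (-1648 - 87*(1 + 2*(-87))) + (3526/115 - 547/11816) = (-1648 - 87*(1 - 174)) + 41600311/1358840 = (-1648 - 87*(-173)) + 41600311/1358840 = (-1648 + 15051) + 41600311/1358840 = 13403 + 41600311/1358840 = 18254132831/1358840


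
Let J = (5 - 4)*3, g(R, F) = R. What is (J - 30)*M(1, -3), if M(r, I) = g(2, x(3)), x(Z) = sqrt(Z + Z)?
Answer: -54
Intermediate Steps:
x(Z) = sqrt(2)*sqrt(Z) (x(Z) = sqrt(2*Z) = sqrt(2)*sqrt(Z))
M(r, I) = 2
J = 3 (J = 1*3 = 3)
(J - 30)*M(1, -3) = (3 - 30)*2 = -27*2 = -54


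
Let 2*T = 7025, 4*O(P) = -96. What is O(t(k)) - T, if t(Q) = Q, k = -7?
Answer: -7073/2 ≈ -3536.5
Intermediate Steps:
O(P) = -24 (O(P) = (¼)*(-96) = -24)
T = 7025/2 (T = (½)*7025 = 7025/2 ≈ 3512.5)
O(t(k)) - T = -24 - 1*7025/2 = -24 - 7025/2 = -7073/2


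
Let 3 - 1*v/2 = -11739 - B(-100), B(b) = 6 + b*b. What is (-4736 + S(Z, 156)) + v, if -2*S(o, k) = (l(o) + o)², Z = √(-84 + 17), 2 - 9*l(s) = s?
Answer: 349078/9 - 16*I*√67/81 ≈ 38786.0 - 1.6169*I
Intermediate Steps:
B(b) = 6 + b²
l(s) = 2/9 - s/9
v = 43496 (v = 6 - 2*(-11739 - (6 + (-100)²)) = 6 - 2*(-11739 - (6 + 10000)) = 6 - 2*(-11739 - 1*10006) = 6 - 2*(-11739 - 10006) = 6 - 2*(-21745) = 6 + 43490 = 43496)
Z = I*√67 (Z = √(-67) = I*√67 ≈ 8.1853*I)
S(o, k) = -(2/9 + 8*o/9)²/2 (S(o, k) = -((2/9 - o/9) + o)²/2 = -(2/9 + 8*o/9)²/2)
(-4736 + S(Z, 156)) + v = (-4736 - 2*(1 + 4*(I*√67))²/81) + 43496 = (-4736 - 2*(1 + 4*I*√67)²/81) + 43496 = 38760 - 2*(1 + 4*I*√67)²/81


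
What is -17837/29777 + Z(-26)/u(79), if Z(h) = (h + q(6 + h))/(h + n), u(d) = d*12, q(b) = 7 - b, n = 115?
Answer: -1504913587/2512345044 ≈ -0.59901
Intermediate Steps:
u(d) = 12*d
Z(h) = 1/(115 + h) (Z(h) = (h + (7 - (6 + h)))/(h + 115) = (h + (7 + (-6 - h)))/(115 + h) = (h + (1 - h))/(115 + h) = 1/(115 + h))
-17837/29777 + Z(-26)/u(79) = -17837/29777 + 1/((115 - 26)*((12*79))) = -17837*1/29777 + 1/(89*948) = -17837/29777 + (1/89)*(1/948) = -17837/29777 + 1/84372 = -1504913587/2512345044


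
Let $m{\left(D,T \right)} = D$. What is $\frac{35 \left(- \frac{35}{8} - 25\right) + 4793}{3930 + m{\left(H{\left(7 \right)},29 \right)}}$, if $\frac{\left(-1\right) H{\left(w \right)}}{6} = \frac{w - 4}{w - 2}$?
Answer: $\frac{150595}{157056} \approx 0.95886$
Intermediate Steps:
$H{\left(w \right)} = - \frac{6 \left(-4 + w\right)}{-2 + w}$ ($H{\left(w \right)} = - 6 \frac{w - 4}{w - 2} = - 6 \frac{-4 + w}{-2 + w} = - \frac{6 \left(-4 + w\right)}{-2 + w}$)
$\frac{35 \left(- \frac{35}{8} - 25\right) + 4793}{3930 + m{\left(H{\left(7 \right)},29 \right)}} = \frac{35 \left(- \frac{35}{8} - 25\right) + 4793}{3930 + \frac{6 \left(4 - 7\right)}{-2 + 7}} = \frac{35 \left(\left(-35\right) \frac{1}{8} - 25\right) + 4793}{3930 + \frac{6 \left(4 - 7\right)}{5}} = \frac{35 \left(- \frac{35}{8} - 25\right) + 4793}{3930 + 6 \cdot \frac{1}{5} \left(-3\right)} = \frac{35 \left(- \frac{235}{8}\right) + 4793}{3930 - \frac{18}{5}} = \frac{- \frac{8225}{8} + 4793}{\frac{19632}{5}} = \frac{30119}{8} \cdot \frac{5}{19632} = \frac{150595}{157056}$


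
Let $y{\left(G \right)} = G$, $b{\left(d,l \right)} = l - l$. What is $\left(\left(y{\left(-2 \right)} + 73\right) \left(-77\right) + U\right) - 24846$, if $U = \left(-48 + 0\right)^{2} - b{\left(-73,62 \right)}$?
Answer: $-28009$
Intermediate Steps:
$b{\left(d,l \right)} = 0$
$U = 2304$ ($U = \left(-48 + 0\right)^{2} - 0 = \left(-48\right)^{2} + 0 = 2304 + 0 = 2304$)
$\left(\left(y{\left(-2 \right)} + 73\right) \left(-77\right) + U\right) - 24846 = \left(\left(-2 + 73\right) \left(-77\right) + 2304\right) - 24846 = \left(71 \left(-77\right) + 2304\right) - 24846 = \left(-5467 + 2304\right) - 24846 = -3163 - 24846 = -28009$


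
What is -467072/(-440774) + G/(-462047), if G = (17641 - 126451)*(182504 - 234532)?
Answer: -1247539636496968/101829152189 ≈ -12251.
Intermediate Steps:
G = 5661166680 (G = -108810*(-52028) = 5661166680)
-467072/(-440774) + G/(-462047) = -467072/(-440774) + 5661166680/(-462047) = -467072*(-1/440774) + 5661166680*(-1/462047) = 233536/220387 - 5661166680/462047 = -1247539636496968/101829152189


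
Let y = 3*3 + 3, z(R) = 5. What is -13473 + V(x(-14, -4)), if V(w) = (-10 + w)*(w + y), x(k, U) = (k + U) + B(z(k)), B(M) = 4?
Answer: -13425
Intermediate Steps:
y = 12 (y = 9 + 3 = 12)
x(k, U) = 4 + U + k (x(k, U) = (k + U) + 4 = (U + k) + 4 = 4 + U + k)
V(w) = (-10 + w)*(12 + w) (V(w) = (-10 + w)*(w + 12) = (-10 + w)*(12 + w))
-13473 + V(x(-14, -4)) = -13473 + (-120 + (4 - 4 - 14)**2 + 2*(4 - 4 - 14)) = -13473 + (-120 + (-14)**2 + 2*(-14)) = -13473 + (-120 + 196 - 28) = -13473 + 48 = -13425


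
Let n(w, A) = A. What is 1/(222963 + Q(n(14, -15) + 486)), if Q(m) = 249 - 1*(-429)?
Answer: 1/223641 ≈ 4.4715e-6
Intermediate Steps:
Q(m) = 678 (Q(m) = 249 + 429 = 678)
1/(222963 + Q(n(14, -15) + 486)) = 1/(222963 + 678) = 1/223641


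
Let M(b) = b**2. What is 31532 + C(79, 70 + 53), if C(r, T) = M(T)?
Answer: 46661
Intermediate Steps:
C(r, T) = T**2
31532 + C(79, 70 + 53) = 31532 + (70 + 53)**2 = 31532 + 123**2 = 31532 + 15129 = 46661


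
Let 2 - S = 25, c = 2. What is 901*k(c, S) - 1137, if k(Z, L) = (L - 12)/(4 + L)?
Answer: 9932/19 ≈ 522.74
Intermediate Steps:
S = -23 (S = 2 - 1*25 = 2 - 25 = -23)
k(Z, L) = (-12 + L)/(4 + L)
901*k(c, S) - 1137 = 901*((-12 - 23)/(4 - 23)) - 1137 = 901*(-35/(-19)) - 1137 = 901*(-1/19*(-35)) - 1137 = 901*(35/19) - 1137 = 31535/19 - 1137 = 9932/19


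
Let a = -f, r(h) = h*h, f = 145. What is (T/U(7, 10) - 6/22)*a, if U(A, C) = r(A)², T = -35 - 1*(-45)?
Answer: 1028485/26411 ≈ 38.942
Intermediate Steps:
r(h) = h²
T = 10 (T = -35 + 45 = 10)
U(A, C) = A⁴ (U(A, C) = (A²)² = A⁴)
a = -145 (a = -1*145 = -145)
(T/U(7, 10) - 6/22)*a = (10/(7⁴) - 6/22)*(-145) = (10/2401 - 6*1/22)*(-145) = (10*(1/2401) - 3/11)*(-145) = (10/2401 - 3/11)*(-145) = -7093/26411*(-145) = 1028485/26411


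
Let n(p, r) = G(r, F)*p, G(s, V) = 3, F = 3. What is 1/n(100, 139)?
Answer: 1/300 ≈ 0.0033333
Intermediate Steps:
n(p, r) = 3*p
1/n(100, 139) = 1/(3*100) = 1/300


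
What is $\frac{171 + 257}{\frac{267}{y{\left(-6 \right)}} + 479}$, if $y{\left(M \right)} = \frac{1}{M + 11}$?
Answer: $\frac{214}{907} \approx 0.23594$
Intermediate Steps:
$y{\left(M \right)} = \frac{1}{11 + M}$
$\frac{171 + 257}{\frac{267}{y{\left(-6 \right)}} + 479} = \frac{171 + 257}{\frac{267}{\frac{1}{11 - 6}} + 479} = \frac{428}{\frac{267}{\frac{1}{5}} + 479} = \frac{428}{267 \frac{1}{\frac{1}{5}} + 479} = \frac{428}{267 \cdot 5 + 479} = \frac{428}{1335 + 479} = \frac{428}{1814} = 428 \cdot \frac{1}{1814} = \frac{214}{907}$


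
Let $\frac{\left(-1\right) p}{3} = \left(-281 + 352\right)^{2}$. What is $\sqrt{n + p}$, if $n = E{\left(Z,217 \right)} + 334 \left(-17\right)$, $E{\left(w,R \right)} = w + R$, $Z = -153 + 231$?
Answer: $i \sqrt{20506} \approx 143.2 i$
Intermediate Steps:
$Z = 78$
$E{\left(w,R \right)} = R + w$
$p = -15123$ ($p = - 3 \left(-281 + 352\right)^{2} = - 3 \cdot 71^{2} = \left(-3\right) 5041 = -15123$)
$n = -5383$ ($n = \left(217 + 78\right) + 334 \left(-17\right) = 295 - 5678 = -5383$)
$\sqrt{n + p} = \sqrt{-5383 - 15123} = \sqrt{-20506} = i \sqrt{20506}$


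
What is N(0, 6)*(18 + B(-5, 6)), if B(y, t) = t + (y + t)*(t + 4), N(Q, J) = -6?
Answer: -204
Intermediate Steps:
B(y, t) = t + (4 + t)*(t + y) (B(y, t) = t + (t + y)*(4 + t) = t + (4 + t)*(t + y))
N(0, 6)*(18 + B(-5, 6)) = -6*(18 + (6² + 4*(-5) + 5*6 + 6*(-5))) = -6*(18 + (36 - 20 + 30 - 30)) = -6*(18 + 16) = -6*34 = -204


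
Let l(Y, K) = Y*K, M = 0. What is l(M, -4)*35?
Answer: 0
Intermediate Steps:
l(Y, K) = K*Y
l(M, -4)*35 = -4*0*35 = 0*35 = 0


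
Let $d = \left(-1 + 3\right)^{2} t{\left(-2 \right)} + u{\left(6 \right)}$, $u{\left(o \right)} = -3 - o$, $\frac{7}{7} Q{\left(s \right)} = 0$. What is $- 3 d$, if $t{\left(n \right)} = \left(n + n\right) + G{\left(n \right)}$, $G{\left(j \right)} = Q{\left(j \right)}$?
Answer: $75$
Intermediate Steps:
$Q{\left(s \right)} = 0$
$G{\left(j \right)} = 0$
$t{\left(n \right)} = 2 n$ ($t{\left(n \right)} = \left(n + n\right) + 0 = 2 n + 0 = 2 n$)
$d = -25$ ($d = \left(-1 + 3\right)^{2} \cdot 2 \left(-2\right) - 9 = 2^{2} \left(-4\right) - 9 = 4 \left(-4\right) - 9 = -16 - 9 = -25$)
$- 3 d = \left(-3\right) \left(-25\right) = 75$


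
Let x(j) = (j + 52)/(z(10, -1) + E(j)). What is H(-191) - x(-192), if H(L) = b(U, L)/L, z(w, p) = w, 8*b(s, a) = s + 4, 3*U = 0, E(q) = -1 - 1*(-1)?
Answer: 5347/382 ≈ 13.997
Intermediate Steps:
E(q) = 0 (E(q) = -1 + 1 = 0)
U = 0 (U = (1/3)*0 = 0)
b(s, a) = 1/2 + s/8 (b(s, a) = (s + 4)/8 = (4 + s)/8 = 1/2 + s/8)
x(j) = 26/5 + j/10 (x(j) = (j + 52)/(10 + 0) = (52 + j)/10 = (52 + j)*(1/10) = 26/5 + j/10)
H(L) = 1/(2*L) (H(L) = (1/2 + (1/8)*0)/L = (1/2 + 0)/L = 1/(2*L))
H(-191) - x(-192) = (1/2)/(-191) - (26/5 + (1/10)*(-192)) = (1/2)*(-1/191) - (26/5 - 96/5) = -1/382 - 1*(-14) = -1/382 + 14 = 5347/382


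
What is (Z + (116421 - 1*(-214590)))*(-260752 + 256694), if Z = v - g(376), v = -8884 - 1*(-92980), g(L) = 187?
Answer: -1683745360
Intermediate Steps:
v = 84096 (v = -8884 + 92980 = 84096)
Z = 83909 (Z = 84096 - 1*187 = 84096 - 187 = 83909)
(Z + (116421 - 1*(-214590)))*(-260752 + 256694) = (83909 + (116421 - 1*(-214590)))*(-260752 + 256694) = (83909 + (116421 + 214590))*(-4058) = (83909 + 331011)*(-4058) = 414920*(-4058) = -1683745360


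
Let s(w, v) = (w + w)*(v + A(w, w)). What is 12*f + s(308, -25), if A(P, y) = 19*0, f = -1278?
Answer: -30736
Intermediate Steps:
A(P, y) = 0
s(w, v) = 2*v*w (s(w, v) = (w + w)*(v + 0) = (2*w)*v = 2*v*w)
12*f + s(308, -25) = 12*(-1278) + 2*(-25)*308 = -15336 - 15400 = -30736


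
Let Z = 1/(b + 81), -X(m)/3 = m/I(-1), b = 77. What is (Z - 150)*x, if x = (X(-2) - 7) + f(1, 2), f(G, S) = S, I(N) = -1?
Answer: 260689/158 ≈ 1649.9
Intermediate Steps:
X(m) = 3*m (X(m) = -3*m/(-1) = -3*m*(-1) = -(-3)*m = 3*m)
x = -11 (x = (3*(-2) - 7) + 2 = (-6 - 7) + 2 = -13 + 2 = -11)
Z = 1/158 (Z = 1/(77 + 81) = 1/158 ≈ 0.0063291)
(Z - 150)*x = (1/158 - 150)*(-11) = -23699/158*(-11) = 260689/158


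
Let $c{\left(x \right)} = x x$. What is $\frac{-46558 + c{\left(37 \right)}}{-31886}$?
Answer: $\frac{45189}{31886} \approx 1.4172$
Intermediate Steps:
$c{\left(x \right)} = x^{2}$
$\frac{-46558 + c{\left(37 \right)}}{-31886} = \frac{-46558 + 37^{2}}{-31886} = \left(-46558 + 1369\right) \left(- \frac{1}{31886}\right) = \left(-45189\right) \left(- \frac{1}{31886}\right) = \frac{45189}{31886}$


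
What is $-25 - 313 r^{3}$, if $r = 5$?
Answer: $-39150$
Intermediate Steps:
$-25 - 313 r^{3} = -25 - 313 \cdot 5^{3} = -25 - 39125 = -39150$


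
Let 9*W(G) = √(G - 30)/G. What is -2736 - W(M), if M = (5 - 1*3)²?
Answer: -2736 - I*√26/36 ≈ -2736.0 - 0.14164*I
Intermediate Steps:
M = 4 (M = (5 - 3)² = 2² = 4)
W(G) = √(-30 + G)/(9*G) (W(G) = (√(G - 30)/G)/9 = (√(-30 + G)/G)/9 = √(-30 + G)/(9*G))
-2736 - W(M) = -2736 - √(-30 + 4)/(9*4) = -2736 - √(-26)/(9*4) = -2736 - I*√26/(9*4) = -2736 - I*√26/36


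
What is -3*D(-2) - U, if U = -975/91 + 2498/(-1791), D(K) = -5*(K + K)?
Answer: -600409/12537 ≈ -47.891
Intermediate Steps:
D(K) = -10*K
U = -151811/12537 (U = -975*1/91 + 2498*(-1/1791) = -75/7 - 2498/1791 = -151811/12537 ≈ -12.109)
-3*D(-2) - U = -(-30)*(-2) - 1*(-151811/12537) = -3*20 + 151811/12537 = -60 + 151811/12537 = -600409/12537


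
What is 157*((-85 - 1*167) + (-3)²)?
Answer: -38151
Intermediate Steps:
157*((-85 - 1*167) + (-3)²) = 157*((-85 - 167) + 9) = 157*(-252 + 9) = 157*(-243) = -38151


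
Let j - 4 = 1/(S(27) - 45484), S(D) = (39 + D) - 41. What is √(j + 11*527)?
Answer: √1331987380558/15153 ≈ 76.164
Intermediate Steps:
S(D) = -2 + D
j = 181835/45459 (j = 4 + 1/((-2 + 27) - 45484) = 4 + 1/(25 - 45484) = 4 + 1/(-45459) = 4 - 1/45459 = 181835/45459 ≈ 4.0000)
√(j + 11*527) = √(181835/45459 + 11*527) = √(181835/45459 + 5797) = √(263707658/45459) = √1331987380558/15153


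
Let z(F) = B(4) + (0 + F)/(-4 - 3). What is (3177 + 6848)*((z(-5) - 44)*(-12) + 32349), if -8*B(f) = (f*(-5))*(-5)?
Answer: 2317068225/7 ≈ 3.3101e+8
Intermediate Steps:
B(f) = -25*f/8 (B(f) = -f*(-5)*(-5)/8 = -(-5*f)*(-5)/8 = -25*f/8)
z(F) = -25/2 - F/7 (z(F) = -25/8*4 + (0 + F)/(-4 - 3) = -25/2 + F/(-7) = -25/2 + F*(-⅐) = -25/2 - F/7)
(3177 + 6848)*((z(-5) - 44)*(-12) + 32349) = (3177 + 6848)*(((-25/2 - ⅐*(-5)) - 44)*(-12) + 32349) = 10025*(((-25/2 + 5/7) - 44)*(-12) + 32349) = 10025*((-165/14 - 44)*(-12) + 32349) = 10025*(-781/14*(-12) + 32349) = 10025*(4686/7 + 32349) = 10025*(231129/7) = 2317068225/7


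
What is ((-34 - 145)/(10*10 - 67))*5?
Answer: -895/33 ≈ -27.121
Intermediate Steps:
((-34 - 145)/(10*10 - 67))*5 = -179/(100 - 67)*5 = -179/33*5 = -895/33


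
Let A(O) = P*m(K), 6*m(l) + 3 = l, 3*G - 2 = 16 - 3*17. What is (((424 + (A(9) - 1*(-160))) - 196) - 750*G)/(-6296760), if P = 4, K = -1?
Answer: -12953/9445140 ≈ -0.0013714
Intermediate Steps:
G = -11 (G = 2/3 + (16 - 3*17)/3 = 2/3 + (16 - 51)/3 = 2/3 + (1/3)*(-35) = 2/3 - 35/3 = -11)
m(l) = -1/2 + l/6
A(O) = -8/3 (A(O) = 4*(-1/2 + (1/6)*(-1)) = 4*(-1/2 - 1/6) = 4*(-2/3) = -8/3)
(((424 + (A(9) - 1*(-160))) - 196) - 750*G)/(-6296760) = (((424 + (-8/3 - 1*(-160))) - 196) - 750*(-11))/(-6296760) = (((424 + (-8/3 + 160)) - 196) + 8250)*(-1/6296760) = (((424 + 472/3) - 196) + 8250)*(-1/6296760) = ((1744/3 - 196) + 8250)*(-1/6296760) = (1156/3 + 8250)*(-1/6296760) = (25906/3)*(-1/6296760) = -12953/9445140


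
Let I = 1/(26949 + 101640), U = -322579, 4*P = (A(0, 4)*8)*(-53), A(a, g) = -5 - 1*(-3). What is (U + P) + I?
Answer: -41452850162/128589 ≈ -3.2237e+5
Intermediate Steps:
A(a, g) = -2 (A(a, g) = -5 + 3 = -2)
P = 212 (P = (-2*8*(-53))/4 = (-16*(-53))/4 = (¼)*848 = 212)
I = 1/128589 ≈ 7.7767e-6
(U + P) + I = (-322579 + 212) + 1/128589 = -322367 + 1/128589 = -41452850162/128589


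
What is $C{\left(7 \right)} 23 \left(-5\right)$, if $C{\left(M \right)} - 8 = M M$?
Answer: $-6555$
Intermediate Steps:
$C{\left(M \right)} = 8 + M^{2}$ ($C{\left(M \right)} = 8 + M M = 8 + M^{2}$)
$C{\left(7 \right)} 23 \left(-5\right) = \left(8 + 7^{2}\right) 23 \left(-5\right) = \left(8 + 49\right) 23 \left(-5\right) = 57 \cdot 23 \left(-5\right) = 1311 \left(-5\right) = -6555$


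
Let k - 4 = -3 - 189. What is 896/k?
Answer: -224/47 ≈ -4.7660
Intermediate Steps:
k = -188 (k = 4 + (-3 - 189) = 4 - 192 = -188)
896/k = 896/(-188) = 896*(-1/188) = -224/47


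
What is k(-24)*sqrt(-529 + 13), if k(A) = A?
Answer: -48*I*sqrt(129) ≈ -545.17*I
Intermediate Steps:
k(-24)*sqrt(-529 + 13) = -24*sqrt(-529 + 13) = -48*I*sqrt(129)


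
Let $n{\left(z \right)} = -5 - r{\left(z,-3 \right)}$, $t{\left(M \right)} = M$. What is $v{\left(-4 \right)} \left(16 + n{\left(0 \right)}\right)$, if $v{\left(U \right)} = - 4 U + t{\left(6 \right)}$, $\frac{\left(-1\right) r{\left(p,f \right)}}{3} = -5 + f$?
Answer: $-286$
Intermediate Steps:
$r{\left(p,f \right)} = 15 - 3 f$ ($r{\left(p,f \right)} = - 3 \left(-5 + f\right) = 15 - 3 f$)
$n{\left(z \right)} = -29$ ($n{\left(z \right)} = -5 - \left(15 - -9\right) = -5 - \left(15 + 9\right) = -5 - 24 = -29$)
$v{\left(U \right)} = 6 - 4 U$ ($v{\left(U \right)} = - 4 U + 6 = 6 - 4 U$)
$v{\left(-4 \right)} \left(16 + n{\left(0 \right)}\right) = \left(6 - -16\right) \left(16 - 29\right) = \left(6 + 16\right) \left(-13\right) = 22 \left(-13\right) = -286$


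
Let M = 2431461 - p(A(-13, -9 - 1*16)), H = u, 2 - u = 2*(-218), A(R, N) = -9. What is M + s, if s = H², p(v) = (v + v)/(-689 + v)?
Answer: 915533436/349 ≈ 2.6233e+6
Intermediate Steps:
u = 438 (u = 2 - 2*(-218) = 2 - 1*(-436) = 2 + 436 = 438)
H = 438
p(v) = 2*v/(-689 + v) (p(v) = (2*v)/(-689 + v) = 2*v/(-689 + v))
s = 191844 (s = 438² = 191844)
M = 848579880/349 (M = 2431461 - 2*(-9)/(-689 - 9) = 2431461 - 2*(-9)/(-698) = 2431461 - 2*(-9)*(-1)/698 = 2431461 - 1*9/349 = 2431461 - 9/349 = 848579880/349 ≈ 2.4315e+6)
M + s = 848579880/349 + 191844 = 915533436/349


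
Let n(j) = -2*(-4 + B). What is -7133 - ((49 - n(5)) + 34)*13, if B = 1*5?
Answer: -8238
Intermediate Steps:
B = 5
n(j) = -2 (n(j) = -2*(-4 + 5) = -2*1 = -2)
-7133 - ((49 - n(5)) + 34)*13 = -7133 - ((49 - 1*(-2)) + 34)*13 = -7133 - ((49 + 2) + 34)*13 = -7133 - (51 + 34)*13 = -7133 - 85*13 = -7133 - 1*1105 = -7133 - 1105 = -8238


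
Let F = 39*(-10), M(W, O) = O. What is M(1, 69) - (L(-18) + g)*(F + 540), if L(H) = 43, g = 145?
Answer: -28131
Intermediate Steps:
F = -390
M(1, 69) - (L(-18) + g)*(F + 540) = 69 - (43 + 145)*(-390 + 540) = 69 - 188*150 = 69 - 1*28200 = 69 - 28200 = -28131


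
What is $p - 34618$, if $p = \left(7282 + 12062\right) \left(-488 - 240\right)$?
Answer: $-14117050$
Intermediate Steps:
$p = -14082432$ ($p = 19344 \left(-728\right) = -14082432$)
$p - 34618 = -14082432 - 34618 = -14117050$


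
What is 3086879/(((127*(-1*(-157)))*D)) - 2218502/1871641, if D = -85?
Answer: -9537479765569/3172085241415 ≈ -3.0067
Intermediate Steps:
3086879/(((127*(-1*(-157)))*D)) - 2218502/1871641 = 3086879/(((127*(-1*(-157)))*(-85))) - 2218502/1871641 = 3086879/(((127*157)*(-85))) - 2218502*1/1871641 = 3086879/((19939*(-85))) - 2218502/1871641 = 3086879/(-1694815) - 2218502/1871641 = 3086879*(-1/1694815) - 2218502/1871641 = -3086879/1694815 - 2218502/1871641 = -9537479765569/3172085241415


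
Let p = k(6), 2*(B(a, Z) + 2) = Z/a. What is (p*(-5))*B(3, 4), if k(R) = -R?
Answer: -40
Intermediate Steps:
B(a, Z) = -2 + Z/(2*a) (B(a, Z) = -2 + (Z/a)/2 = -2 + Z/(2*a))
p = -6 (p = -1*6 = -6)
(p*(-5))*B(3, 4) = (-6*(-5))*(-2 + (½)*4/3) = 30*(-2 + (½)*4*(⅓)) = 30*(-2 + ⅔) = 30*(-4/3) = -40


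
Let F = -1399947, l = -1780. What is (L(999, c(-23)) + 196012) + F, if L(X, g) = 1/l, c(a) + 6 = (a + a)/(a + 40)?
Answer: -2143004301/1780 ≈ -1.2039e+6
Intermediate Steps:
c(a) = -6 + 2*a/(40 + a) (c(a) = -6 + (a + a)/(a + 40) = -6 + (2*a)/(40 + a) = -6 + 2*a/(40 + a))
L(X, g) = -1/1780 (L(X, g) = 1/(-1780) = -1/1780)
(L(999, c(-23)) + 196012) + F = (-1/1780 + 196012) - 1399947 = 348901359/1780 - 1399947 = -2143004301/1780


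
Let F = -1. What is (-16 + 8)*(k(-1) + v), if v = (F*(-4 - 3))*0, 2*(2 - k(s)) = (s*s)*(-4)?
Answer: -32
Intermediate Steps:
k(s) = 2 + 2*s² (k(s) = 2 - s*s*(-4)/2 = 2 - s²*(-4)/2 = 2 - (-2)*s² = 2 + 2*s²)
v = 0 (v = -(-4 - 3)*0 = -1*(-7)*0 = 7*0 = 0)
(-16 + 8)*(k(-1) + v) = (-16 + 8)*((2 + 2*(-1)²) + 0) = -8*((2 + 2*1) + 0) = -8*((2 + 2) + 0) = -8*(4 + 0) = -8*4 = -32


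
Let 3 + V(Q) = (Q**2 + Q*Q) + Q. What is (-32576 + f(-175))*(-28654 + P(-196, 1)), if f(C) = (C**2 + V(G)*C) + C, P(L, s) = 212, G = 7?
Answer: 568157392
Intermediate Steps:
V(Q) = -3 + Q + 2*Q**2 (V(Q) = -3 + ((Q**2 + Q*Q) + Q) = -3 + ((Q**2 + Q**2) + Q) = -3 + (2*Q**2 + Q) = -3 + (Q + 2*Q**2) = -3 + Q + 2*Q**2)
f(C) = C**2 + 103*C (f(C) = (C**2 + (-3 + 7 + 2*7**2)*C) + C = (C**2 + (-3 + 7 + 2*49)*C) + C = (C**2 + (-3 + 7 + 98)*C) + C = (C**2 + 102*C) + C = C**2 + 103*C)
(-32576 + f(-175))*(-28654 + P(-196, 1)) = (-32576 - 175*(103 - 175))*(-28654 + 212) = (-32576 - 175*(-72))*(-28442) = (-32576 + 12600)*(-28442) = -19976*(-28442) = 568157392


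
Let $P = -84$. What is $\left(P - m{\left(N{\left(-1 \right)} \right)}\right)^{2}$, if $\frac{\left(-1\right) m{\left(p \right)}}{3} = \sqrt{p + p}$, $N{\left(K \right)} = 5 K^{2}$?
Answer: $7146 - 504 \sqrt{10} \approx 5552.2$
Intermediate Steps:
$m{\left(p \right)} = - 3 \sqrt{2} \sqrt{p}$ ($m{\left(p \right)} = - 3 \sqrt{p + p} = - 3 \sqrt{2 p} = - 3 \sqrt{2} \sqrt{p}$)
$\left(P - m{\left(N{\left(-1 \right)} \right)}\right)^{2} = \left(-84 - - 3 \sqrt{2} \sqrt{5 \left(-1\right)^{2}}\right)^{2} = \left(-84 - - 3 \sqrt{2} \sqrt{5 \cdot 1}\right)^{2} = \left(-84 - - 3 \sqrt{2} \sqrt{5}\right)^{2} = \left(-84 - - 3 \sqrt{10}\right)^{2} = \left(-84 + 3 \sqrt{10}\right)^{2}$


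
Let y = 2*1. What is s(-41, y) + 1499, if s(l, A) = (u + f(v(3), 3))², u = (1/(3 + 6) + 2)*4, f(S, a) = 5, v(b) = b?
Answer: 136060/81 ≈ 1679.8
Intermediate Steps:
y = 2
u = 76/9 (u = (1/9 + 2)*4 = (⅑ + 2)*4 = (19/9)*4 = 76/9 ≈ 8.4444)
s(l, A) = 14641/81 (s(l, A) = (76/9 + 5)² = (121/9)² = 14641/81)
s(-41, y) + 1499 = 14641/81 + 1499 = 136060/81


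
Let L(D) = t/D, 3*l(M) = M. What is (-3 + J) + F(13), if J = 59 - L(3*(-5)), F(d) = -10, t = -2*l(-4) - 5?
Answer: 2063/45 ≈ 45.844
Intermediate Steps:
l(M) = M/3
t = -7/3 (t = -2*(-4)/3 - 5 = -2*(-4/3) - 5 = 8/3 - 5 = -7/3 ≈ -2.3333)
L(D) = -7/(3*D)
J = 2648/45 (J = 59 - (-7)/(3*(3*(-5))) = 59 - (-7)/(3*(-15)) = 59 - (-7)*(-1)/(3*15) = 59 - 1*7/45 = 59 - 7/45 = 2648/45 ≈ 58.844)
(-3 + J) + F(13) = (-3 + 2648/45) - 10 = 2513/45 - 10 = 2063/45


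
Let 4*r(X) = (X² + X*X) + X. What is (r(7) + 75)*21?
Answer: 8505/4 ≈ 2126.3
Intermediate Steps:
r(X) = X²/2 + X/4 (r(X) = ((X² + X*X) + X)/4 = ((X² + X²) + X)/4 = (2*X² + X)/4 = (X + 2*X²)/4 = X²/2 + X/4)
(r(7) + 75)*21 = ((¼)*7*(1 + 2*7) + 75)*21 = ((¼)*7*(1 + 14) + 75)*21 = ((¼)*7*15 + 75)*21 = (105/4 + 75)*21 = (405/4)*21 = 8505/4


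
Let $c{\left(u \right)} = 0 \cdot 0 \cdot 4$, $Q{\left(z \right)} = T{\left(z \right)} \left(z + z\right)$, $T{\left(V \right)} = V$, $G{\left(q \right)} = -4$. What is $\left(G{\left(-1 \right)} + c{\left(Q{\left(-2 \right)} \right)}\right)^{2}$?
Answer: $16$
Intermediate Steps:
$Q{\left(z \right)} = 2 z^{2}$ ($Q{\left(z \right)} = z \left(z + z\right) = z 2 z = 2 z^{2}$)
$c{\left(u \right)} = 0$ ($c{\left(u \right)} = 0 \cdot 4 = 0$)
$\left(G{\left(-1 \right)} + c{\left(Q{\left(-2 \right)} \right)}\right)^{2} = \left(-4 + 0\right)^{2} = \left(-4\right)^{2} = 16$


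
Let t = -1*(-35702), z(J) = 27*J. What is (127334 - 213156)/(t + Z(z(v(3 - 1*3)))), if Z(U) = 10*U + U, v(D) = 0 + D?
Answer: -42911/17851 ≈ -2.4038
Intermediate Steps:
v(D) = D
t = 35702
Z(U) = 11*U
(127334 - 213156)/(t + Z(z(v(3 - 1*3)))) = (127334 - 213156)/(35702 + 11*(27*(3 - 1*3))) = -85822/(35702 + 11*(27*(3 - 3))) = -85822/(35702 + 11*(27*0)) = -85822/(35702 + 11*0) = -85822/(35702 + 0) = -85822/35702 = -85822*1/35702 = -42911/17851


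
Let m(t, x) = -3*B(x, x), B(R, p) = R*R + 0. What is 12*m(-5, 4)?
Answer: -576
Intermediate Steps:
B(R, p) = R² (B(R, p) = R² + 0 = R²)
m(t, x) = -3*x²
12*m(-5, 4) = 12*(-3*4²) = 12*(-3*16) = 12*(-48) = -576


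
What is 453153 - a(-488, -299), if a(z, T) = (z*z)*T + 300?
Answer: 71657909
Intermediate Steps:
a(z, T) = 300 + T*z² (a(z, T) = z²*T + 300 = T*z² + 300 = 300 + T*z²)
453153 - a(-488, -299) = 453153 - (300 - 299*(-488)²) = 453153 - (300 - 299*238144) = 453153 - (300 - 71205056) = 453153 - 1*(-71204756) = 453153 + 71204756 = 71657909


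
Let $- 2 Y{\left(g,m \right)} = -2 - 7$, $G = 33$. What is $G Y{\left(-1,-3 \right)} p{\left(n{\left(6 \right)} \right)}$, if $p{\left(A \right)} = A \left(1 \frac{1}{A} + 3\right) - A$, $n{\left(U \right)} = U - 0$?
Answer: $\frac{3861}{2} \approx 1930.5$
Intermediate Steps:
$Y{\left(g,m \right)} = \frac{9}{2}$ ($Y{\left(g,m \right)} = - \frac{-2 - 7}{2} = \left(- \frac{1}{2}\right) \left(-9\right) = \frac{9}{2}$)
$n{\left(U \right)} = U$ ($n{\left(U \right)} = U + 0 = U$)
$p{\left(A \right)} = - A + A \left(3 + \frac{1}{A}\right)$ ($p{\left(A \right)} = A \left(\frac{1}{A} + 3\right) - A = A \left(3 + \frac{1}{A}\right) - A = - A + A \left(3 + \frac{1}{A}\right)$)
$G Y{\left(-1,-3 \right)} p{\left(n{\left(6 \right)} \right)} = 33 \cdot \frac{9}{2} \left(1 + 2 \cdot 6\right) = \frac{297 \left(1 + 12\right)}{2} = \frac{297}{2} \cdot 13 = \frac{3861}{2}$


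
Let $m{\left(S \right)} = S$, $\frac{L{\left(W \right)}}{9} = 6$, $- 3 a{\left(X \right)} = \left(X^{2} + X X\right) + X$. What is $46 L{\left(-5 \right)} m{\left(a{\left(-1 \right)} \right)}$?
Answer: $-828$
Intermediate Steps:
$a{\left(X \right)} = - \frac{2 X^{2}}{3} - \frac{X}{3}$ ($a{\left(X \right)} = - \frac{\left(X^{2} + X X\right) + X}{3} = - \frac{\left(X^{2} + X^{2}\right) + X}{3} = - \frac{2 X^{2} + X}{3} = - \frac{X + 2 X^{2}}{3} = - \frac{2 X^{2}}{3} - \frac{X}{3}$)
$L{\left(W \right)} = 54$ ($L{\left(W \right)} = 9 \cdot 6 = 54$)
$46 L{\left(-5 \right)} m{\left(a{\left(-1 \right)} \right)} = 46 \cdot 54 \left(\left(- \frac{1}{3}\right) \left(-1\right) \left(1 + 2 \left(-1\right)\right)\right) = 2484 \left(\left(- \frac{1}{3}\right) \left(-1\right) \left(1 - 2\right)\right) = 2484 \left(\left(- \frac{1}{3}\right) \left(-1\right) \left(-1\right)\right) = 2484 \left(- \frac{1}{3}\right) = -828$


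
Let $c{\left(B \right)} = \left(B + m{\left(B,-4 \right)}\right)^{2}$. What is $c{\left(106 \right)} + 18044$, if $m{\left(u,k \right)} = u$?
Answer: $62988$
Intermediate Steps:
$c{\left(B \right)} = 4 B^{2}$ ($c{\left(B \right)} = \left(B + B\right)^{2} = \left(2 B\right)^{2} = 4 B^{2}$)
$c{\left(106 \right)} + 18044 = 4 \cdot 106^{2} + 18044 = 4 \cdot 11236 + 18044 = 44944 + 18044 = 62988$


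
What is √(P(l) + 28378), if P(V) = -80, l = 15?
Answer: √28298 ≈ 168.22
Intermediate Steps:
√(P(l) + 28378) = √(-80 + 28378) = √28298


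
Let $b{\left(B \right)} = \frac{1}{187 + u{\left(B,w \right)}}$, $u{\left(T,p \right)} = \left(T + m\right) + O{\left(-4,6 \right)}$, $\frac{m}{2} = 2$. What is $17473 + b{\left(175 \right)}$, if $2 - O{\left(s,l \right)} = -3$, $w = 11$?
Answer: $\frac{6482484}{371} \approx 17473.0$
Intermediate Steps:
$m = 4$ ($m = 2 \cdot 2 = 4$)
$O{\left(s,l \right)} = 5$ ($O{\left(s,l \right)} = 2 - -3 = 2 + 3 = 5$)
$u{\left(T,p \right)} = 9 + T$ ($u{\left(T,p \right)} = \left(T + 4\right) + 5 = \left(4 + T\right) + 5 = 9 + T$)
$b{\left(B \right)} = \frac{1}{196 + B}$ ($b{\left(B \right)} = \frac{1}{187 + \left(9 + B\right)} = \frac{1}{196 + B}$)
$17473 + b{\left(175 \right)} = 17473 + \frac{1}{196 + 175} = 17473 + \frac{1}{371} = \frac{6482484}{371}$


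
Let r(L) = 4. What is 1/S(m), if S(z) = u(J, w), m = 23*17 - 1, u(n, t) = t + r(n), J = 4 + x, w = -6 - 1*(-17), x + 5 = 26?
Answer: 1/15 ≈ 0.066667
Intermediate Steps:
x = 21 (x = -5 + 26 = 21)
w = 11 (w = -6 + 17 = 11)
J = 25 (J = 4 + 21 = 25)
u(n, t) = 4 + t (u(n, t) = t + 4 = 4 + t)
m = 390 (m = 391 - 1 = 390)
S(z) = 15 (S(z) = 4 + 11 = 15)
1/S(m) = 1/15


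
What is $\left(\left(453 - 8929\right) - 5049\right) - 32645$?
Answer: $-46170$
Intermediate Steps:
$\left(\left(453 - 8929\right) - 5049\right) - 32645 = \left(-8476 - 5049\right) - 32645 = -13525 - 32645 = -46170$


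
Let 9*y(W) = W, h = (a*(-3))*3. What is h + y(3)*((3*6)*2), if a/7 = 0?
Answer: 12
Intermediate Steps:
a = 0 (a = 7*0 = 0)
h = 0 (h = (0*(-3))*3 = 0*3 = 0)
y(W) = W/9
h + y(3)*((3*6)*2) = 0 + ((⅑)*3)*((3*6)*2) = 0 + (18*2)/3 = 0 + (⅓)*36 = 0 + 12 = 12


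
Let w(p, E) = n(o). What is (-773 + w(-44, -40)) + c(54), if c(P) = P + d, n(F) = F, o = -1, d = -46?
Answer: -766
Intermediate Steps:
w(p, E) = -1
c(P) = -46 + P (c(P) = P - 46 = -46 + P)
(-773 + w(-44, -40)) + c(54) = (-773 - 1) + (-46 + 54) = -774 + 8 = -766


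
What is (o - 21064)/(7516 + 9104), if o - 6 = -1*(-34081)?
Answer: 4341/5540 ≈ 0.78357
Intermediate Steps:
o = 34087 (o = 6 - 1*(-34081) = 6 + 34081 = 34087)
(o - 21064)/(7516 + 9104) = (34087 - 21064)/(7516 + 9104) = 13023/16620 = 13023*(1/16620) = 4341/5540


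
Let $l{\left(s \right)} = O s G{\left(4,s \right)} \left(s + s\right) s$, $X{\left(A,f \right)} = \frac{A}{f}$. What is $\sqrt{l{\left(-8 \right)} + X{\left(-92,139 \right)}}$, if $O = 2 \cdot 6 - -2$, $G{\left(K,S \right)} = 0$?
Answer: $\frac{2 i \sqrt{3197}}{139} \approx 0.81355 i$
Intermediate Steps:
$O = 14$ ($O = 12 + 2 = 14$)
$l{\left(s \right)} = 0$ ($l{\left(s \right)} = 14 s 0 \left(s + s\right) s = 14 \cdot 0 \cdot 2 s s = 14 \cdot 0 \cdot 2 s^{2} = 14 \cdot 0 = 0$)
$\sqrt{l{\left(-8 \right)} + X{\left(-92,139 \right)}} = \sqrt{0 - \frac{92}{139}} = \sqrt{- \frac{92}{139}} = \frac{2 i \sqrt{3197}}{139}$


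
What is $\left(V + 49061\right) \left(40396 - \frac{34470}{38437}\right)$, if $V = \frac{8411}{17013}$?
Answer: $\frac{76234395141616984}{38466393} \approx 1.9818 \cdot 10^{9}$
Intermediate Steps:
$V = \frac{8411}{17013}$ ($V = 8411 \cdot \frac{1}{17013} = \frac{8411}{17013} \approx 0.49439$)
$\left(V + 49061\right) \left(40396 - \frac{34470}{38437}\right) = \left(\frac{8411}{17013} + 49061\right) \left(40396 - \frac{34470}{38437}\right) = \frac{834683204 \left(40396 - \frac{34470}{38437}\right)}{17013} = \frac{834683204}{17013} \cdot \frac{1552666582}{38437} = \frac{76234395141616984}{38466393}$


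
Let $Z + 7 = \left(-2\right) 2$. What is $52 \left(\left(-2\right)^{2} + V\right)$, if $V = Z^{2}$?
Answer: $6500$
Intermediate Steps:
$Z = -11$ ($Z = -7 - 4 = -11$)
$V = 121$ ($V = \left(-11\right)^{2} = 121$)
$52 \left(\left(-2\right)^{2} + V\right) = 52 \left(\left(-2\right)^{2} + 121\right) = 52 \left(4 + 121\right) = 52 \cdot 125 = 6500$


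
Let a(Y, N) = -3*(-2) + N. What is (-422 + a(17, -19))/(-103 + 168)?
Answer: -87/13 ≈ -6.6923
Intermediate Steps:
a(Y, N) = 6 + N
(-422 + a(17, -19))/(-103 + 168) = (-422 + (6 - 19))/(-103 + 168) = (-422 - 13)/65 = -435*1/65 = -87/13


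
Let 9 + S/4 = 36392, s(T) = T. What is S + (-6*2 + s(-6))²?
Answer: 145856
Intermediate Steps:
S = 145532 (S = -36 + 4*36392 = -36 + 145568 = 145532)
S + (-6*2 + s(-6))² = 145532 + (-6*2 - 6)² = 145532 + (-12 - 6)² = 145532 + (-18)² = 145532 + 324 = 145856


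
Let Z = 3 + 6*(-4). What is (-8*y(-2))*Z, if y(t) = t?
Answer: -336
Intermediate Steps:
Z = -21 (Z = 3 - 24 = -21)
(-8*y(-2))*Z = -8*(-2)*(-21) = 16*(-21) = -336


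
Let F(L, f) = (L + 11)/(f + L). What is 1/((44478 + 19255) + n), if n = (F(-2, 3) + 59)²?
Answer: 1/68357 ≈ 1.4629e-5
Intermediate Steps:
F(L, f) = (11 + L)/(L + f)
n = 4624 (n = ((11 - 2)/(-2 + 3) + 59)² = (9/1 + 59)² = (1*9 + 59)² = (9 + 59)² = 68² = 4624)
1/((44478 + 19255) + n) = 1/((44478 + 19255) + 4624) = 1/(63733 + 4624) = 1/68357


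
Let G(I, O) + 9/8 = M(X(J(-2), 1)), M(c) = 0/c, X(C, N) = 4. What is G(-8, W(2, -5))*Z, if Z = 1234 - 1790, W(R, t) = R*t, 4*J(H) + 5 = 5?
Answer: 1251/2 ≈ 625.50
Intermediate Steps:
J(H) = 0 (J(H) = -5/4 + (1/4)*5 = -5/4 + 5/4 = 0)
M(c) = 0
G(I, O) = -9/8 (G(I, O) = -9/8 + 0 = -9/8)
Z = -556
G(-8, W(2, -5))*Z = -9/8*(-556) = 1251/2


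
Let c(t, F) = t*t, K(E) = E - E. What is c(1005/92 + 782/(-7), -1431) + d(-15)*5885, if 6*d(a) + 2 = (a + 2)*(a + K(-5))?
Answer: 248169146083/1244208 ≈ 1.9946e+5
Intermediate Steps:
K(E) = 0
d(a) = -⅓ + a*(2 + a)/6 (d(a) = -⅓ + ((a + 2)*(a + 0))/6 = -⅓ + ((2 + a)*a)/6 = -⅓ + (a*(2 + a))/6 = -⅓ + a*(2 + a)/6)
c(t, F) = t²
c(1005/92 + 782/(-7), -1431) + d(-15)*5885 = (1005/92 + 782/(-7))² + (-⅓ + (⅓)*(-15) + (⅙)*(-15)²)*5885 = (1005*(1/92) + 782*(-⅐))² + (-⅓ - 5 + (⅙)*225)*5885 = (1005/92 - 782/7)² + (-⅓ - 5 + 75/2)*5885 = (-64909/644)² + (193/6)*5885 = 4213178281/414736 + 1135805/6 = 248169146083/1244208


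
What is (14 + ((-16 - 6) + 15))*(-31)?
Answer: -217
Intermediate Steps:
(14 + ((-16 - 6) + 15))*(-31) = (14 + (-22 + 15))*(-31) = (14 - 7)*(-31) = 7*(-31) = -217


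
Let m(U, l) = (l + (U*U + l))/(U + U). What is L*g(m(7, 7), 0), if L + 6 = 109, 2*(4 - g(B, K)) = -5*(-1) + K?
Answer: 309/2 ≈ 154.50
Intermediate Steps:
m(U, l) = (U**2 + 2*l)/(2*U) (m(U, l) = (l + (U**2 + l))/((2*U)) = (l + (l + U**2))*(1/(2*U)) = (U**2 + 2*l)*(1/(2*U)) = (U**2 + 2*l)/(2*U))
g(B, K) = 3/2 - K/2 (g(B, K) = 4 - (-5*(-1) + K)/2 = 4 - (5 + K)/2 = 4 + (-5/2 - K/2) = 3/2 - K/2)
L = 103 (L = -6 + 109 = 103)
L*g(m(7, 7), 0) = 103*(3/2 - 1/2*0) = 103*(3/2 + 0) = 103*(3/2) = 309/2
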